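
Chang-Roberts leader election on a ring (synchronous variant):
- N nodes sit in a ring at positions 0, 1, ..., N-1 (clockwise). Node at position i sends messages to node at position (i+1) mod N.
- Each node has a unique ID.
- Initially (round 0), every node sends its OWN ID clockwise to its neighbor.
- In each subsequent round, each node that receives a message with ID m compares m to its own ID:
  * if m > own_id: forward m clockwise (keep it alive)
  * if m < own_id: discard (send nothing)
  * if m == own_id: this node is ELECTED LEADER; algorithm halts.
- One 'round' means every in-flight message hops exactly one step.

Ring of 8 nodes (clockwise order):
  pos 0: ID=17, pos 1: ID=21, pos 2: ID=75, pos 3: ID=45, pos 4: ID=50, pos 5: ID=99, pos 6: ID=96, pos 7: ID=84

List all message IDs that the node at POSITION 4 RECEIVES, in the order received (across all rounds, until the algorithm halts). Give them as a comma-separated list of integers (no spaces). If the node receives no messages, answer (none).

Answer: 45,75,84,96,99

Derivation:
Round 1: pos1(id21) recv 17: drop; pos2(id75) recv 21: drop; pos3(id45) recv 75: fwd; pos4(id50) recv 45: drop; pos5(id99) recv 50: drop; pos6(id96) recv 99: fwd; pos7(id84) recv 96: fwd; pos0(id17) recv 84: fwd
Round 2: pos4(id50) recv 75: fwd; pos7(id84) recv 99: fwd; pos0(id17) recv 96: fwd; pos1(id21) recv 84: fwd
Round 3: pos5(id99) recv 75: drop; pos0(id17) recv 99: fwd; pos1(id21) recv 96: fwd; pos2(id75) recv 84: fwd
Round 4: pos1(id21) recv 99: fwd; pos2(id75) recv 96: fwd; pos3(id45) recv 84: fwd
Round 5: pos2(id75) recv 99: fwd; pos3(id45) recv 96: fwd; pos4(id50) recv 84: fwd
Round 6: pos3(id45) recv 99: fwd; pos4(id50) recv 96: fwd; pos5(id99) recv 84: drop
Round 7: pos4(id50) recv 99: fwd; pos5(id99) recv 96: drop
Round 8: pos5(id99) recv 99: ELECTED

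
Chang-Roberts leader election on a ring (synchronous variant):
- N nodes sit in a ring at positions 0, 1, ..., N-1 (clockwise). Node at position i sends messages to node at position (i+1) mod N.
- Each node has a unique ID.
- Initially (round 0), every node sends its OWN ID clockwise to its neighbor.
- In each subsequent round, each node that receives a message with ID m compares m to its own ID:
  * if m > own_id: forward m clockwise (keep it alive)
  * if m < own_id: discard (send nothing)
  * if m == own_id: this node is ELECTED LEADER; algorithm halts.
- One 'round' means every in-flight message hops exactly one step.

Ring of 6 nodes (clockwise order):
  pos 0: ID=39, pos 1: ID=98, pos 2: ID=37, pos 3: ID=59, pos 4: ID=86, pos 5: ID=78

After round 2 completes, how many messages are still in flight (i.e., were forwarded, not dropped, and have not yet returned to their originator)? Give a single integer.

Round 1: pos1(id98) recv 39: drop; pos2(id37) recv 98: fwd; pos3(id59) recv 37: drop; pos4(id86) recv 59: drop; pos5(id78) recv 86: fwd; pos0(id39) recv 78: fwd
Round 2: pos3(id59) recv 98: fwd; pos0(id39) recv 86: fwd; pos1(id98) recv 78: drop
After round 2: 2 messages still in flight

Answer: 2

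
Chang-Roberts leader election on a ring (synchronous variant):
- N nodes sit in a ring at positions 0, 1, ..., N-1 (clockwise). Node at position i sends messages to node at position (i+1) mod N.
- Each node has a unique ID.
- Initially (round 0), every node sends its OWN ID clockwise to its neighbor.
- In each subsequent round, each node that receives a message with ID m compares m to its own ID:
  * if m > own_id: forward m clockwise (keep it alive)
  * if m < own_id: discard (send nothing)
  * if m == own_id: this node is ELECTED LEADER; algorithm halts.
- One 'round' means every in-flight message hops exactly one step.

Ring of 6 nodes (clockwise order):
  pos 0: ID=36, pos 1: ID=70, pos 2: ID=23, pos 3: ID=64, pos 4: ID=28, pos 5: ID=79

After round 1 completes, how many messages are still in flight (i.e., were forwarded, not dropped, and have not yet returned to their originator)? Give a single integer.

Answer: 3

Derivation:
Round 1: pos1(id70) recv 36: drop; pos2(id23) recv 70: fwd; pos3(id64) recv 23: drop; pos4(id28) recv 64: fwd; pos5(id79) recv 28: drop; pos0(id36) recv 79: fwd
After round 1: 3 messages still in flight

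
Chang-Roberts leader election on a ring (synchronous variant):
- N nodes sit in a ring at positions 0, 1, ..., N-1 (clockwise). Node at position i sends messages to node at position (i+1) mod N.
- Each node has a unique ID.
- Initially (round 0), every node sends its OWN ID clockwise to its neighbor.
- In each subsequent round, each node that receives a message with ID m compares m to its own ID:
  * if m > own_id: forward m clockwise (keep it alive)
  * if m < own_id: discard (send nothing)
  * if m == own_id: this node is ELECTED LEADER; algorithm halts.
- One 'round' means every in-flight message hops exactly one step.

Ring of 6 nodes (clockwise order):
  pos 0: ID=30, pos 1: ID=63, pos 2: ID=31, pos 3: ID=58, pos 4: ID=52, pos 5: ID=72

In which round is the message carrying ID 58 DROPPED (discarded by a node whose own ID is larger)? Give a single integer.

Round 1: pos1(id63) recv 30: drop; pos2(id31) recv 63: fwd; pos3(id58) recv 31: drop; pos4(id52) recv 58: fwd; pos5(id72) recv 52: drop; pos0(id30) recv 72: fwd
Round 2: pos3(id58) recv 63: fwd; pos5(id72) recv 58: drop; pos1(id63) recv 72: fwd
Round 3: pos4(id52) recv 63: fwd; pos2(id31) recv 72: fwd
Round 4: pos5(id72) recv 63: drop; pos3(id58) recv 72: fwd
Round 5: pos4(id52) recv 72: fwd
Round 6: pos5(id72) recv 72: ELECTED
Message ID 58 originates at pos 3; dropped at pos 5 in round 2

Answer: 2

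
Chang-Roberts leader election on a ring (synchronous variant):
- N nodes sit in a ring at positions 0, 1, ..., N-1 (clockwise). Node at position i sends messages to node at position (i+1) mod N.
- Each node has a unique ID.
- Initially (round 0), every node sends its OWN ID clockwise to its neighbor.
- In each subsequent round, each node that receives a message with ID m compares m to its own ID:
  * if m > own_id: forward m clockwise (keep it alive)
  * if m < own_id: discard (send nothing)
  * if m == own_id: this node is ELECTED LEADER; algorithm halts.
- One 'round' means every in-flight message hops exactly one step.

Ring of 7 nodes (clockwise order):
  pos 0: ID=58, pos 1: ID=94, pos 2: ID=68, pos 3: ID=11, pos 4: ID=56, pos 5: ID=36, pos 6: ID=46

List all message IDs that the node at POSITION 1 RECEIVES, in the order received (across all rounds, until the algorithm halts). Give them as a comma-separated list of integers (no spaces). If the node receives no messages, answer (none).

Round 1: pos1(id94) recv 58: drop; pos2(id68) recv 94: fwd; pos3(id11) recv 68: fwd; pos4(id56) recv 11: drop; pos5(id36) recv 56: fwd; pos6(id46) recv 36: drop; pos0(id58) recv 46: drop
Round 2: pos3(id11) recv 94: fwd; pos4(id56) recv 68: fwd; pos6(id46) recv 56: fwd
Round 3: pos4(id56) recv 94: fwd; pos5(id36) recv 68: fwd; pos0(id58) recv 56: drop
Round 4: pos5(id36) recv 94: fwd; pos6(id46) recv 68: fwd
Round 5: pos6(id46) recv 94: fwd; pos0(id58) recv 68: fwd
Round 6: pos0(id58) recv 94: fwd; pos1(id94) recv 68: drop
Round 7: pos1(id94) recv 94: ELECTED

Answer: 58,68,94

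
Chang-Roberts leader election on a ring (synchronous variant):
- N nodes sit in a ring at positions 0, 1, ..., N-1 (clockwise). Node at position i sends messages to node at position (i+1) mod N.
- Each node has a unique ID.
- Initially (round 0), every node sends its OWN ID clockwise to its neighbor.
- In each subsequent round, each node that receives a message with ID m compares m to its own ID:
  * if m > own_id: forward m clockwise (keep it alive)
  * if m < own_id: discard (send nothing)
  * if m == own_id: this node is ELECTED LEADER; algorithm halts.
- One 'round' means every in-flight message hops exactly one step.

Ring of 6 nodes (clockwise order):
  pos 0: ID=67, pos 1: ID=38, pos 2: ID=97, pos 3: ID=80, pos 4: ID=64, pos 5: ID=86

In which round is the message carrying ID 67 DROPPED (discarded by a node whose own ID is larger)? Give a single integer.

Answer: 2

Derivation:
Round 1: pos1(id38) recv 67: fwd; pos2(id97) recv 38: drop; pos3(id80) recv 97: fwd; pos4(id64) recv 80: fwd; pos5(id86) recv 64: drop; pos0(id67) recv 86: fwd
Round 2: pos2(id97) recv 67: drop; pos4(id64) recv 97: fwd; pos5(id86) recv 80: drop; pos1(id38) recv 86: fwd
Round 3: pos5(id86) recv 97: fwd; pos2(id97) recv 86: drop
Round 4: pos0(id67) recv 97: fwd
Round 5: pos1(id38) recv 97: fwd
Round 6: pos2(id97) recv 97: ELECTED
Message ID 67 originates at pos 0; dropped at pos 2 in round 2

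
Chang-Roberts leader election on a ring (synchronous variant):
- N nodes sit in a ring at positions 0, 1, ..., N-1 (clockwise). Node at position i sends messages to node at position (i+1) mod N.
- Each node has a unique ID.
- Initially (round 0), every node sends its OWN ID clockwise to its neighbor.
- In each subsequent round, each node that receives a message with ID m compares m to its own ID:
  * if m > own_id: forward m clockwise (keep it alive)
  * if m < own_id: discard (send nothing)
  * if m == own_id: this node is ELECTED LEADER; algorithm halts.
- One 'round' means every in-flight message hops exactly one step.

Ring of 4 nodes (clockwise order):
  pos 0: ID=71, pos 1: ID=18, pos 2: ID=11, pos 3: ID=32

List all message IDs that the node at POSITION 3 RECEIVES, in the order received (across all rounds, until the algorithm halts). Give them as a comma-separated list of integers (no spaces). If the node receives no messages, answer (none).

Round 1: pos1(id18) recv 71: fwd; pos2(id11) recv 18: fwd; pos3(id32) recv 11: drop; pos0(id71) recv 32: drop
Round 2: pos2(id11) recv 71: fwd; pos3(id32) recv 18: drop
Round 3: pos3(id32) recv 71: fwd
Round 4: pos0(id71) recv 71: ELECTED

Answer: 11,18,71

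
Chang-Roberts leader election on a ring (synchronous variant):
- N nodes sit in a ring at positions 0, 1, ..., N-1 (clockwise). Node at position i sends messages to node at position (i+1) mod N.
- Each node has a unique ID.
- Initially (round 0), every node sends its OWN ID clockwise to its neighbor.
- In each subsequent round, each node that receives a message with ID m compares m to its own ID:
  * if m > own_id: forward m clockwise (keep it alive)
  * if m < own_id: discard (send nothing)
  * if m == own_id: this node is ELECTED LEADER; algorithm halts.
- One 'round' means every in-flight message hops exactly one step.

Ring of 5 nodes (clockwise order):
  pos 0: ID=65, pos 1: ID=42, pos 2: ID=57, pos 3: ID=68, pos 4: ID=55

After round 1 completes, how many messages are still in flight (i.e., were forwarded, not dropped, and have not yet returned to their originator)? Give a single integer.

Round 1: pos1(id42) recv 65: fwd; pos2(id57) recv 42: drop; pos3(id68) recv 57: drop; pos4(id55) recv 68: fwd; pos0(id65) recv 55: drop
After round 1: 2 messages still in flight

Answer: 2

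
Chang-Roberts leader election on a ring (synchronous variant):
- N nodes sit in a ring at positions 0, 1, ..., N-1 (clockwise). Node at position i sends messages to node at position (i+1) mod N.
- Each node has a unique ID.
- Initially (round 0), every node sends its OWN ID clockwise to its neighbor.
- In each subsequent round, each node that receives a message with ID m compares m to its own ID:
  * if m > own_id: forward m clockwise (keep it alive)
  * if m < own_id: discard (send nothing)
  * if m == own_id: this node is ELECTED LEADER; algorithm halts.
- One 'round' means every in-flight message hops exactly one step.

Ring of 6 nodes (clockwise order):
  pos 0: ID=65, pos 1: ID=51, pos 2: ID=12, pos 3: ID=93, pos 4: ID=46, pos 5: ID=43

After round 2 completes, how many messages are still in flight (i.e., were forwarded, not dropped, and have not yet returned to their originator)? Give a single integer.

Round 1: pos1(id51) recv 65: fwd; pos2(id12) recv 51: fwd; pos3(id93) recv 12: drop; pos4(id46) recv 93: fwd; pos5(id43) recv 46: fwd; pos0(id65) recv 43: drop
Round 2: pos2(id12) recv 65: fwd; pos3(id93) recv 51: drop; pos5(id43) recv 93: fwd; pos0(id65) recv 46: drop
After round 2: 2 messages still in flight

Answer: 2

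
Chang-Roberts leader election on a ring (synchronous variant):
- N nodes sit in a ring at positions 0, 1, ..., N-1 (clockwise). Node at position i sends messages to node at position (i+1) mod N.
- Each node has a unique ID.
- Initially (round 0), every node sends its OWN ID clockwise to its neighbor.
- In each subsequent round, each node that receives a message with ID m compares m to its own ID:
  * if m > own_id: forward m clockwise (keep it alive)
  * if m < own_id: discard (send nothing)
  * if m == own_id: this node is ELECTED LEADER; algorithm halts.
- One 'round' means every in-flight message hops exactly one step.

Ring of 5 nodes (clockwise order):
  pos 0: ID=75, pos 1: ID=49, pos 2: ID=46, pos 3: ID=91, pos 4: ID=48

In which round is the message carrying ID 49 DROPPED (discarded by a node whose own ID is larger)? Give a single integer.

Round 1: pos1(id49) recv 75: fwd; pos2(id46) recv 49: fwd; pos3(id91) recv 46: drop; pos4(id48) recv 91: fwd; pos0(id75) recv 48: drop
Round 2: pos2(id46) recv 75: fwd; pos3(id91) recv 49: drop; pos0(id75) recv 91: fwd
Round 3: pos3(id91) recv 75: drop; pos1(id49) recv 91: fwd
Round 4: pos2(id46) recv 91: fwd
Round 5: pos3(id91) recv 91: ELECTED
Message ID 49 originates at pos 1; dropped at pos 3 in round 2

Answer: 2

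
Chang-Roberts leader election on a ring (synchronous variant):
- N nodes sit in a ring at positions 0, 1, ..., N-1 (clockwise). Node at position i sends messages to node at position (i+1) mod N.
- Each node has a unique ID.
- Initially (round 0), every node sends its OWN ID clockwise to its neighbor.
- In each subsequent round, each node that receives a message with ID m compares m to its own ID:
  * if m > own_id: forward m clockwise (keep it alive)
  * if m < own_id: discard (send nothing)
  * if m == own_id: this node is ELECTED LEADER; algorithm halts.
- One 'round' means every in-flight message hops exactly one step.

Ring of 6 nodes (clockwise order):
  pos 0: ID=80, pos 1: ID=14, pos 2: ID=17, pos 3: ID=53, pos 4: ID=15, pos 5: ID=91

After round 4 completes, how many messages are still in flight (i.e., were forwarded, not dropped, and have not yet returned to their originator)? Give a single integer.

Round 1: pos1(id14) recv 80: fwd; pos2(id17) recv 14: drop; pos3(id53) recv 17: drop; pos4(id15) recv 53: fwd; pos5(id91) recv 15: drop; pos0(id80) recv 91: fwd
Round 2: pos2(id17) recv 80: fwd; pos5(id91) recv 53: drop; pos1(id14) recv 91: fwd
Round 3: pos3(id53) recv 80: fwd; pos2(id17) recv 91: fwd
Round 4: pos4(id15) recv 80: fwd; pos3(id53) recv 91: fwd
After round 4: 2 messages still in flight

Answer: 2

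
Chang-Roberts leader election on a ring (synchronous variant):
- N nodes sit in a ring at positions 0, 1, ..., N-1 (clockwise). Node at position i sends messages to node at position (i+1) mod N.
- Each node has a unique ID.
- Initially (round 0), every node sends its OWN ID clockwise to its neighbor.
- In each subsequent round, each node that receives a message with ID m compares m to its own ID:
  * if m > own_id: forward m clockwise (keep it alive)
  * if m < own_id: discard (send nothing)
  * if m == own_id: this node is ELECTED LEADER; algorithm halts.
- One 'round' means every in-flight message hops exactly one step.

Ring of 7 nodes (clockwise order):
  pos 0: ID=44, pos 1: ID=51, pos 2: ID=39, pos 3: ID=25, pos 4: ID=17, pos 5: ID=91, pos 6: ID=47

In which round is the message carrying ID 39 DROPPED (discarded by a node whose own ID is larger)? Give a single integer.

Round 1: pos1(id51) recv 44: drop; pos2(id39) recv 51: fwd; pos3(id25) recv 39: fwd; pos4(id17) recv 25: fwd; pos5(id91) recv 17: drop; pos6(id47) recv 91: fwd; pos0(id44) recv 47: fwd
Round 2: pos3(id25) recv 51: fwd; pos4(id17) recv 39: fwd; pos5(id91) recv 25: drop; pos0(id44) recv 91: fwd; pos1(id51) recv 47: drop
Round 3: pos4(id17) recv 51: fwd; pos5(id91) recv 39: drop; pos1(id51) recv 91: fwd
Round 4: pos5(id91) recv 51: drop; pos2(id39) recv 91: fwd
Round 5: pos3(id25) recv 91: fwd
Round 6: pos4(id17) recv 91: fwd
Round 7: pos5(id91) recv 91: ELECTED
Message ID 39 originates at pos 2; dropped at pos 5 in round 3

Answer: 3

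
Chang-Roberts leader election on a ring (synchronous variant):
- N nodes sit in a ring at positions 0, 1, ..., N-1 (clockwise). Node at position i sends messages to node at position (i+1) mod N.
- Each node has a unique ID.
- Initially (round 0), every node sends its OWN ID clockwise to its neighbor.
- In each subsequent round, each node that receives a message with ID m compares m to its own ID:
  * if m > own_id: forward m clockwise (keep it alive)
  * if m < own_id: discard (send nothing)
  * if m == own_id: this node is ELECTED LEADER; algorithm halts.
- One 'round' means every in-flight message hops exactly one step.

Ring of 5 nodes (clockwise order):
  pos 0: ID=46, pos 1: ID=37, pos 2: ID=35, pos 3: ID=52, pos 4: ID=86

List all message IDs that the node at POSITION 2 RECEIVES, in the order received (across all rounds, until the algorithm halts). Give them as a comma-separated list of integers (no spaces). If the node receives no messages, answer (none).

Round 1: pos1(id37) recv 46: fwd; pos2(id35) recv 37: fwd; pos3(id52) recv 35: drop; pos4(id86) recv 52: drop; pos0(id46) recv 86: fwd
Round 2: pos2(id35) recv 46: fwd; pos3(id52) recv 37: drop; pos1(id37) recv 86: fwd
Round 3: pos3(id52) recv 46: drop; pos2(id35) recv 86: fwd
Round 4: pos3(id52) recv 86: fwd
Round 5: pos4(id86) recv 86: ELECTED

Answer: 37,46,86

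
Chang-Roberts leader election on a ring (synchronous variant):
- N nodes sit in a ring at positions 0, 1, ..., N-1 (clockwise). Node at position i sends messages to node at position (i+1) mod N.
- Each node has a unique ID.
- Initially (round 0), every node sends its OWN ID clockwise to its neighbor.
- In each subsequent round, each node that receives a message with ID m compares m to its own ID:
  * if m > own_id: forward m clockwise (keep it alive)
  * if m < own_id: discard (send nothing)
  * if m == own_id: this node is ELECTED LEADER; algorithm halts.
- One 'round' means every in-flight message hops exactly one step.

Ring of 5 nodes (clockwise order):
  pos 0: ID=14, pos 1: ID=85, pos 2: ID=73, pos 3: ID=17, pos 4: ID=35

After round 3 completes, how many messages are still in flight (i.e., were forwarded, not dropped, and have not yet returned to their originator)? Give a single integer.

Answer: 2

Derivation:
Round 1: pos1(id85) recv 14: drop; pos2(id73) recv 85: fwd; pos3(id17) recv 73: fwd; pos4(id35) recv 17: drop; pos0(id14) recv 35: fwd
Round 2: pos3(id17) recv 85: fwd; pos4(id35) recv 73: fwd; pos1(id85) recv 35: drop
Round 3: pos4(id35) recv 85: fwd; pos0(id14) recv 73: fwd
After round 3: 2 messages still in flight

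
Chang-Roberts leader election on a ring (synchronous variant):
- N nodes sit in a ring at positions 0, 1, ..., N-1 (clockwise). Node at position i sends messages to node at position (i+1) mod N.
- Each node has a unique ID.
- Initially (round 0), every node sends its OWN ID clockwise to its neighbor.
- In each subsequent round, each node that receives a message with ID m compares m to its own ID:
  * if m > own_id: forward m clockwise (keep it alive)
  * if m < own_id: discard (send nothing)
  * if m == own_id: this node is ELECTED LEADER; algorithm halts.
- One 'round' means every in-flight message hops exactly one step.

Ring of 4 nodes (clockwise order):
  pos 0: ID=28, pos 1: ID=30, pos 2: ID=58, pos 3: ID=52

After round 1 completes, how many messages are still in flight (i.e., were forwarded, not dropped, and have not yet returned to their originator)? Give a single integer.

Answer: 2

Derivation:
Round 1: pos1(id30) recv 28: drop; pos2(id58) recv 30: drop; pos3(id52) recv 58: fwd; pos0(id28) recv 52: fwd
After round 1: 2 messages still in flight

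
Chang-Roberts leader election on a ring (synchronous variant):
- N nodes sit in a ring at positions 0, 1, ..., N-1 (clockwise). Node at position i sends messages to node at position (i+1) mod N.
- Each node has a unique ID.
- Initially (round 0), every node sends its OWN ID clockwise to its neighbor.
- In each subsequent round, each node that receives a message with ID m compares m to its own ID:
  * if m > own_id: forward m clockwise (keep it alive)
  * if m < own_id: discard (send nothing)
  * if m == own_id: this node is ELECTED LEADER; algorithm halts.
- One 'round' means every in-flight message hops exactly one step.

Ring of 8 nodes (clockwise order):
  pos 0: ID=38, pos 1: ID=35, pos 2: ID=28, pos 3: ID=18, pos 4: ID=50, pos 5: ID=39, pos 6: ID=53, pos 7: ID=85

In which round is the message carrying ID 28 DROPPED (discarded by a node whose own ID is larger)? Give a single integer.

Round 1: pos1(id35) recv 38: fwd; pos2(id28) recv 35: fwd; pos3(id18) recv 28: fwd; pos4(id50) recv 18: drop; pos5(id39) recv 50: fwd; pos6(id53) recv 39: drop; pos7(id85) recv 53: drop; pos0(id38) recv 85: fwd
Round 2: pos2(id28) recv 38: fwd; pos3(id18) recv 35: fwd; pos4(id50) recv 28: drop; pos6(id53) recv 50: drop; pos1(id35) recv 85: fwd
Round 3: pos3(id18) recv 38: fwd; pos4(id50) recv 35: drop; pos2(id28) recv 85: fwd
Round 4: pos4(id50) recv 38: drop; pos3(id18) recv 85: fwd
Round 5: pos4(id50) recv 85: fwd
Round 6: pos5(id39) recv 85: fwd
Round 7: pos6(id53) recv 85: fwd
Round 8: pos7(id85) recv 85: ELECTED
Message ID 28 originates at pos 2; dropped at pos 4 in round 2

Answer: 2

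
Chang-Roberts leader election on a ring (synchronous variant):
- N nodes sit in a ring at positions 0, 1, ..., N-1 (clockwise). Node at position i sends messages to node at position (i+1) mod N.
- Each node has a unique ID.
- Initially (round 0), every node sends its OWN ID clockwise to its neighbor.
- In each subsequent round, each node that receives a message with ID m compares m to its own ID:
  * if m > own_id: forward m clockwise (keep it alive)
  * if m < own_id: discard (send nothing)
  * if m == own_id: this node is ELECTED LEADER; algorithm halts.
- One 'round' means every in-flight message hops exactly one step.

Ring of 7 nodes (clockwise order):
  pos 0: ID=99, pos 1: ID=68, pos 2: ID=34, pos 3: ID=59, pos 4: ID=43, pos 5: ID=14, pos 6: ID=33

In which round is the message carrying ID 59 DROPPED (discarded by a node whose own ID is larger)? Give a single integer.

Answer: 4

Derivation:
Round 1: pos1(id68) recv 99: fwd; pos2(id34) recv 68: fwd; pos3(id59) recv 34: drop; pos4(id43) recv 59: fwd; pos5(id14) recv 43: fwd; pos6(id33) recv 14: drop; pos0(id99) recv 33: drop
Round 2: pos2(id34) recv 99: fwd; pos3(id59) recv 68: fwd; pos5(id14) recv 59: fwd; pos6(id33) recv 43: fwd
Round 3: pos3(id59) recv 99: fwd; pos4(id43) recv 68: fwd; pos6(id33) recv 59: fwd; pos0(id99) recv 43: drop
Round 4: pos4(id43) recv 99: fwd; pos5(id14) recv 68: fwd; pos0(id99) recv 59: drop
Round 5: pos5(id14) recv 99: fwd; pos6(id33) recv 68: fwd
Round 6: pos6(id33) recv 99: fwd; pos0(id99) recv 68: drop
Round 7: pos0(id99) recv 99: ELECTED
Message ID 59 originates at pos 3; dropped at pos 0 in round 4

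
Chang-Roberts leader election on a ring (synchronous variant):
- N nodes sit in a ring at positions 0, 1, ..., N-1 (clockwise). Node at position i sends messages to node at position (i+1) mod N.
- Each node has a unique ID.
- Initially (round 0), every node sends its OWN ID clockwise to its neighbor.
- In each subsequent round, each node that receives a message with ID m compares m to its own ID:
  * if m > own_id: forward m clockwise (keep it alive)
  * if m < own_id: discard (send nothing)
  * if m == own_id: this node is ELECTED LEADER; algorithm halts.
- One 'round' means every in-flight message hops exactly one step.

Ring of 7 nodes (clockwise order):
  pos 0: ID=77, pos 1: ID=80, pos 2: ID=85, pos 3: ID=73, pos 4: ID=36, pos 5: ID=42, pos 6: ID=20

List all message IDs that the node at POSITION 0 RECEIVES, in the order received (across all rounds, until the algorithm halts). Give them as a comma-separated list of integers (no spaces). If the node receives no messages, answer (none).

Answer: 20,42,73,85

Derivation:
Round 1: pos1(id80) recv 77: drop; pos2(id85) recv 80: drop; pos3(id73) recv 85: fwd; pos4(id36) recv 73: fwd; pos5(id42) recv 36: drop; pos6(id20) recv 42: fwd; pos0(id77) recv 20: drop
Round 2: pos4(id36) recv 85: fwd; pos5(id42) recv 73: fwd; pos0(id77) recv 42: drop
Round 3: pos5(id42) recv 85: fwd; pos6(id20) recv 73: fwd
Round 4: pos6(id20) recv 85: fwd; pos0(id77) recv 73: drop
Round 5: pos0(id77) recv 85: fwd
Round 6: pos1(id80) recv 85: fwd
Round 7: pos2(id85) recv 85: ELECTED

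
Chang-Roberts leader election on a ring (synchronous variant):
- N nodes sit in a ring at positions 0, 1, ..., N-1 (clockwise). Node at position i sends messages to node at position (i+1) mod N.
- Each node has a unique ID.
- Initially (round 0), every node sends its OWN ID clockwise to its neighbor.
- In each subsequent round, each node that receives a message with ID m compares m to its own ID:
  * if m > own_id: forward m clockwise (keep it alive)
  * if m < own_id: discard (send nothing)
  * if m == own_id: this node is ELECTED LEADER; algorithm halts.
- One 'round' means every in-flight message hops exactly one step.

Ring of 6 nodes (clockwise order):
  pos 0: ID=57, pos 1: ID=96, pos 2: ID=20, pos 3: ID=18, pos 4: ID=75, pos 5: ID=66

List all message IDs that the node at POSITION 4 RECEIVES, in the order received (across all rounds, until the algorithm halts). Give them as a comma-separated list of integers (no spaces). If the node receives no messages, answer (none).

Round 1: pos1(id96) recv 57: drop; pos2(id20) recv 96: fwd; pos3(id18) recv 20: fwd; pos4(id75) recv 18: drop; pos5(id66) recv 75: fwd; pos0(id57) recv 66: fwd
Round 2: pos3(id18) recv 96: fwd; pos4(id75) recv 20: drop; pos0(id57) recv 75: fwd; pos1(id96) recv 66: drop
Round 3: pos4(id75) recv 96: fwd; pos1(id96) recv 75: drop
Round 4: pos5(id66) recv 96: fwd
Round 5: pos0(id57) recv 96: fwd
Round 6: pos1(id96) recv 96: ELECTED

Answer: 18,20,96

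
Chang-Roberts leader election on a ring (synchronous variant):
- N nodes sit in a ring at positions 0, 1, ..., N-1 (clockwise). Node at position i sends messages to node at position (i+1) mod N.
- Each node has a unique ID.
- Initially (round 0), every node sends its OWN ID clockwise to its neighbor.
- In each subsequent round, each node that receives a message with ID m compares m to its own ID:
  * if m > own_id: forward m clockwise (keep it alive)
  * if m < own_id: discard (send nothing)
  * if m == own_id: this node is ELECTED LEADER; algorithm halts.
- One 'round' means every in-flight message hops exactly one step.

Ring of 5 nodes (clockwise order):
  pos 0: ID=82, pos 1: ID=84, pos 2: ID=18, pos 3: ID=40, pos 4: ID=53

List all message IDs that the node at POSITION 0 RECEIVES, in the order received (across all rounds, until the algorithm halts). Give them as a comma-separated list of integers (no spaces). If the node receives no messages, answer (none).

Answer: 53,84

Derivation:
Round 1: pos1(id84) recv 82: drop; pos2(id18) recv 84: fwd; pos3(id40) recv 18: drop; pos4(id53) recv 40: drop; pos0(id82) recv 53: drop
Round 2: pos3(id40) recv 84: fwd
Round 3: pos4(id53) recv 84: fwd
Round 4: pos0(id82) recv 84: fwd
Round 5: pos1(id84) recv 84: ELECTED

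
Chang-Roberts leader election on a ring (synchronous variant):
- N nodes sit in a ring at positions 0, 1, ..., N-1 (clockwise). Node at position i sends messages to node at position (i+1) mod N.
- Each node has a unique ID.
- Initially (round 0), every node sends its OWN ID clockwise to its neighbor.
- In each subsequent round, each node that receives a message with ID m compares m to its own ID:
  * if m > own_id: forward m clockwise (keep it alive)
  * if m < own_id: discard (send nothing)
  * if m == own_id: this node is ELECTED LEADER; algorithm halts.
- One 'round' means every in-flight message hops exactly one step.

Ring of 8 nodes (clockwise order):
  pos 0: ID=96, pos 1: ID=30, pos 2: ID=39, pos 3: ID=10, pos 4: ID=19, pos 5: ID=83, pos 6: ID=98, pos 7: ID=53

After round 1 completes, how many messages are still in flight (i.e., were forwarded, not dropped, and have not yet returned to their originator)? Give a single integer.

Answer: 3

Derivation:
Round 1: pos1(id30) recv 96: fwd; pos2(id39) recv 30: drop; pos3(id10) recv 39: fwd; pos4(id19) recv 10: drop; pos5(id83) recv 19: drop; pos6(id98) recv 83: drop; pos7(id53) recv 98: fwd; pos0(id96) recv 53: drop
After round 1: 3 messages still in flight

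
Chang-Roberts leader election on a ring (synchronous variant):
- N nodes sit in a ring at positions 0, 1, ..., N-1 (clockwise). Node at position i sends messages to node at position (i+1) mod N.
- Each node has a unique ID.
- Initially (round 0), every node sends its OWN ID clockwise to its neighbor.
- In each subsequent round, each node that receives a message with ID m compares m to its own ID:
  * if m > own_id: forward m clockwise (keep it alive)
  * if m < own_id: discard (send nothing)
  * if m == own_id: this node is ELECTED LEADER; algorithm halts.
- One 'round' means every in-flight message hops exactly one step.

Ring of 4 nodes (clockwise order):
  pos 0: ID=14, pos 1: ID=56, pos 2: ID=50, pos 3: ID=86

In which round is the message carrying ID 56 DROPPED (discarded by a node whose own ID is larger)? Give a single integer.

Answer: 2

Derivation:
Round 1: pos1(id56) recv 14: drop; pos2(id50) recv 56: fwd; pos3(id86) recv 50: drop; pos0(id14) recv 86: fwd
Round 2: pos3(id86) recv 56: drop; pos1(id56) recv 86: fwd
Round 3: pos2(id50) recv 86: fwd
Round 4: pos3(id86) recv 86: ELECTED
Message ID 56 originates at pos 1; dropped at pos 3 in round 2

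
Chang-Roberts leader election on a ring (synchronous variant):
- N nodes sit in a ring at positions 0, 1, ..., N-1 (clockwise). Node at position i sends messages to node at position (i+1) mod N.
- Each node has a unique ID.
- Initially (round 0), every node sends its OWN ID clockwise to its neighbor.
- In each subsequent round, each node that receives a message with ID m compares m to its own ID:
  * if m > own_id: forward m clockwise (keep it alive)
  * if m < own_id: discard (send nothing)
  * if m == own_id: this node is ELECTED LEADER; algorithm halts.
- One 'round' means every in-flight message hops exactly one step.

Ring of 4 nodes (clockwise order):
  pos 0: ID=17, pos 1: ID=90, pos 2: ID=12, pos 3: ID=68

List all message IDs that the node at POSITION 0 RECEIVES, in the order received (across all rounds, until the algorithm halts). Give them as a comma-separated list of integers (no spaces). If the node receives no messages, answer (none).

Round 1: pos1(id90) recv 17: drop; pos2(id12) recv 90: fwd; pos3(id68) recv 12: drop; pos0(id17) recv 68: fwd
Round 2: pos3(id68) recv 90: fwd; pos1(id90) recv 68: drop
Round 3: pos0(id17) recv 90: fwd
Round 4: pos1(id90) recv 90: ELECTED

Answer: 68,90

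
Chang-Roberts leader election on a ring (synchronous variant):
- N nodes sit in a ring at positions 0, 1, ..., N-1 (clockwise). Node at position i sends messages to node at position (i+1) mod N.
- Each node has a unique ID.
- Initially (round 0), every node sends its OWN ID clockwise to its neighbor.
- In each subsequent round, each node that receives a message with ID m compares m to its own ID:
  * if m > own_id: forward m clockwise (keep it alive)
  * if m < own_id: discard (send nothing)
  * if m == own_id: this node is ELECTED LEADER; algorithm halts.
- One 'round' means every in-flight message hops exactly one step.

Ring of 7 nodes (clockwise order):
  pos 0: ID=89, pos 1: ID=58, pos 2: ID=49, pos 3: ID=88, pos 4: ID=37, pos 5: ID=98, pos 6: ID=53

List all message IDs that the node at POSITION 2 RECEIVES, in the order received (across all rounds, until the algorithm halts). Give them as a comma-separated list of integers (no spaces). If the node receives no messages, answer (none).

Answer: 58,89,98

Derivation:
Round 1: pos1(id58) recv 89: fwd; pos2(id49) recv 58: fwd; pos3(id88) recv 49: drop; pos4(id37) recv 88: fwd; pos5(id98) recv 37: drop; pos6(id53) recv 98: fwd; pos0(id89) recv 53: drop
Round 2: pos2(id49) recv 89: fwd; pos3(id88) recv 58: drop; pos5(id98) recv 88: drop; pos0(id89) recv 98: fwd
Round 3: pos3(id88) recv 89: fwd; pos1(id58) recv 98: fwd
Round 4: pos4(id37) recv 89: fwd; pos2(id49) recv 98: fwd
Round 5: pos5(id98) recv 89: drop; pos3(id88) recv 98: fwd
Round 6: pos4(id37) recv 98: fwd
Round 7: pos5(id98) recv 98: ELECTED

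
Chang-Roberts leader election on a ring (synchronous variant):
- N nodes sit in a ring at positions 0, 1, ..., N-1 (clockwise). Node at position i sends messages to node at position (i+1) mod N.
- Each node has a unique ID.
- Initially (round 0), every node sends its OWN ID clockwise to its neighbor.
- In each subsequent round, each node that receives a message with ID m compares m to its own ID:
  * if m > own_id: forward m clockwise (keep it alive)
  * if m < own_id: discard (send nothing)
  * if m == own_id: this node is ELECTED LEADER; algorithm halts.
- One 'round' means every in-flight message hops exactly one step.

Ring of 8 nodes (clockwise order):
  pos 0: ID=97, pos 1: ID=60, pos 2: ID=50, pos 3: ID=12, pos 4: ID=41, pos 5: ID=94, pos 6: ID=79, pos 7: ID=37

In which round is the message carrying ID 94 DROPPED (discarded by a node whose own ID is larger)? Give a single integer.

Answer: 3

Derivation:
Round 1: pos1(id60) recv 97: fwd; pos2(id50) recv 60: fwd; pos3(id12) recv 50: fwd; pos4(id41) recv 12: drop; pos5(id94) recv 41: drop; pos6(id79) recv 94: fwd; pos7(id37) recv 79: fwd; pos0(id97) recv 37: drop
Round 2: pos2(id50) recv 97: fwd; pos3(id12) recv 60: fwd; pos4(id41) recv 50: fwd; pos7(id37) recv 94: fwd; pos0(id97) recv 79: drop
Round 3: pos3(id12) recv 97: fwd; pos4(id41) recv 60: fwd; pos5(id94) recv 50: drop; pos0(id97) recv 94: drop
Round 4: pos4(id41) recv 97: fwd; pos5(id94) recv 60: drop
Round 5: pos5(id94) recv 97: fwd
Round 6: pos6(id79) recv 97: fwd
Round 7: pos7(id37) recv 97: fwd
Round 8: pos0(id97) recv 97: ELECTED
Message ID 94 originates at pos 5; dropped at pos 0 in round 3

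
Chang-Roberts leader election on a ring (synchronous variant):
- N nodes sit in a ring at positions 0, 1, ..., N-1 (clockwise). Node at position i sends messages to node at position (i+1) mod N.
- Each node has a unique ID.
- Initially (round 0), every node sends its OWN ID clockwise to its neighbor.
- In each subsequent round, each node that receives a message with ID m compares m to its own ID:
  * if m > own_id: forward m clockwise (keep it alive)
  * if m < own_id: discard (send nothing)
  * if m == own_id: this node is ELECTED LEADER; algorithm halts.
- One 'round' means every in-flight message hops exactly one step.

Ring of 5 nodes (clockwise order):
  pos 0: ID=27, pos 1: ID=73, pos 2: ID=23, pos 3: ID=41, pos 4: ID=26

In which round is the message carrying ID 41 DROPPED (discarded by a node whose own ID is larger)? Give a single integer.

Answer: 3

Derivation:
Round 1: pos1(id73) recv 27: drop; pos2(id23) recv 73: fwd; pos3(id41) recv 23: drop; pos4(id26) recv 41: fwd; pos0(id27) recv 26: drop
Round 2: pos3(id41) recv 73: fwd; pos0(id27) recv 41: fwd
Round 3: pos4(id26) recv 73: fwd; pos1(id73) recv 41: drop
Round 4: pos0(id27) recv 73: fwd
Round 5: pos1(id73) recv 73: ELECTED
Message ID 41 originates at pos 3; dropped at pos 1 in round 3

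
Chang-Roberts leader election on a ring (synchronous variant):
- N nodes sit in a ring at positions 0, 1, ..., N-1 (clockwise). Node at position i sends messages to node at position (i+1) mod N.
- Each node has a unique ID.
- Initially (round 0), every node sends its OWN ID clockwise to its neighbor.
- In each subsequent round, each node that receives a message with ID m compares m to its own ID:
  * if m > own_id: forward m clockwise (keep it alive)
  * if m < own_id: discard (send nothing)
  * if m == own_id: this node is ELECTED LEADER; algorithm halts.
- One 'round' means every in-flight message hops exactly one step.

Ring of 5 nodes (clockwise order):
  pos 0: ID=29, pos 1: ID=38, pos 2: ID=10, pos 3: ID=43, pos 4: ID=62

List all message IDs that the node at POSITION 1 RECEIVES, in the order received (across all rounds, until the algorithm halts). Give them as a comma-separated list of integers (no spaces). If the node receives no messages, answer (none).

Round 1: pos1(id38) recv 29: drop; pos2(id10) recv 38: fwd; pos3(id43) recv 10: drop; pos4(id62) recv 43: drop; pos0(id29) recv 62: fwd
Round 2: pos3(id43) recv 38: drop; pos1(id38) recv 62: fwd
Round 3: pos2(id10) recv 62: fwd
Round 4: pos3(id43) recv 62: fwd
Round 5: pos4(id62) recv 62: ELECTED

Answer: 29,62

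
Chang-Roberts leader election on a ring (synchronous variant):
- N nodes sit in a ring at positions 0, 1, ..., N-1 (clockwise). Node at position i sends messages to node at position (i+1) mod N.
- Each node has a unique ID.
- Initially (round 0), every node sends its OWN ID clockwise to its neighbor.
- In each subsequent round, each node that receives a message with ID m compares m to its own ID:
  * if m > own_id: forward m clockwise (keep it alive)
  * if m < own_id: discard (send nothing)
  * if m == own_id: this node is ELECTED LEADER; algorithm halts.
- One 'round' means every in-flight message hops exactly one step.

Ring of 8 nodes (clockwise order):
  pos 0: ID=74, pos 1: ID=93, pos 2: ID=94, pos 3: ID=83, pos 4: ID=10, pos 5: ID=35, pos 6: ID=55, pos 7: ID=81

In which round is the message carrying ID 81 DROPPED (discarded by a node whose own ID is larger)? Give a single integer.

Answer: 2

Derivation:
Round 1: pos1(id93) recv 74: drop; pos2(id94) recv 93: drop; pos3(id83) recv 94: fwd; pos4(id10) recv 83: fwd; pos5(id35) recv 10: drop; pos6(id55) recv 35: drop; pos7(id81) recv 55: drop; pos0(id74) recv 81: fwd
Round 2: pos4(id10) recv 94: fwd; pos5(id35) recv 83: fwd; pos1(id93) recv 81: drop
Round 3: pos5(id35) recv 94: fwd; pos6(id55) recv 83: fwd
Round 4: pos6(id55) recv 94: fwd; pos7(id81) recv 83: fwd
Round 5: pos7(id81) recv 94: fwd; pos0(id74) recv 83: fwd
Round 6: pos0(id74) recv 94: fwd; pos1(id93) recv 83: drop
Round 7: pos1(id93) recv 94: fwd
Round 8: pos2(id94) recv 94: ELECTED
Message ID 81 originates at pos 7; dropped at pos 1 in round 2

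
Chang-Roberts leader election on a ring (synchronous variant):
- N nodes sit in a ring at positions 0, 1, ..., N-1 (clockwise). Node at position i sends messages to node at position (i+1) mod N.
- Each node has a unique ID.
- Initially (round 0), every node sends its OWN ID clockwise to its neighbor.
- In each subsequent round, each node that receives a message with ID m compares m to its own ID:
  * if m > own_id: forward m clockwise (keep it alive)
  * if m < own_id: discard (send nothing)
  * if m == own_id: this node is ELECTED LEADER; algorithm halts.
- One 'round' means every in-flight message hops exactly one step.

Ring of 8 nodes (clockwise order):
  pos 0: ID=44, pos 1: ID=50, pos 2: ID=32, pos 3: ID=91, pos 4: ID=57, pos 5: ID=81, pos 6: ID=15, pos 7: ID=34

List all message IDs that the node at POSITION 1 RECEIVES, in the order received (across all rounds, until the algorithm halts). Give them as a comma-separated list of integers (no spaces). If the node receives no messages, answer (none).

Round 1: pos1(id50) recv 44: drop; pos2(id32) recv 50: fwd; pos3(id91) recv 32: drop; pos4(id57) recv 91: fwd; pos5(id81) recv 57: drop; pos6(id15) recv 81: fwd; pos7(id34) recv 15: drop; pos0(id44) recv 34: drop
Round 2: pos3(id91) recv 50: drop; pos5(id81) recv 91: fwd; pos7(id34) recv 81: fwd
Round 3: pos6(id15) recv 91: fwd; pos0(id44) recv 81: fwd
Round 4: pos7(id34) recv 91: fwd; pos1(id50) recv 81: fwd
Round 5: pos0(id44) recv 91: fwd; pos2(id32) recv 81: fwd
Round 6: pos1(id50) recv 91: fwd; pos3(id91) recv 81: drop
Round 7: pos2(id32) recv 91: fwd
Round 8: pos3(id91) recv 91: ELECTED

Answer: 44,81,91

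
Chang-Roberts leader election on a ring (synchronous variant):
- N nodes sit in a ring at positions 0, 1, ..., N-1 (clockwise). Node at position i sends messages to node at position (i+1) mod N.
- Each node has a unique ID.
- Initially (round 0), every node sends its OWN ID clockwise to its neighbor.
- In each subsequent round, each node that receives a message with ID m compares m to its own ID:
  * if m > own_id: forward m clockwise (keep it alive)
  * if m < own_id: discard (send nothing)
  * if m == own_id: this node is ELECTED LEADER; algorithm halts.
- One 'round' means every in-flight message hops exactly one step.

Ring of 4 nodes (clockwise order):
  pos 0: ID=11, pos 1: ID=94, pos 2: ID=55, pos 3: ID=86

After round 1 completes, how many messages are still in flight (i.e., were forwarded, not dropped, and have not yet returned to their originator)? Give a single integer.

Answer: 2

Derivation:
Round 1: pos1(id94) recv 11: drop; pos2(id55) recv 94: fwd; pos3(id86) recv 55: drop; pos0(id11) recv 86: fwd
After round 1: 2 messages still in flight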